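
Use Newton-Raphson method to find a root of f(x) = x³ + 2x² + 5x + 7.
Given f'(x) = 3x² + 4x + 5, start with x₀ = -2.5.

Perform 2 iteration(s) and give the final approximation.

f(x) = x³ + 2x² + 5x + 7
f'(x) = 3x² + 4x + 5
x₀ = -2.5

Newton-Raphson formula: x_{n+1} = x_n - f(x_n)/f'(x_n)

Iteration 1:
  f(-2.500000) = -8.625000
  f'(-2.500000) = 13.750000
  x_1 = -2.500000 - (-8.625000)/13.750000 = -1.872727
Iteration 2:
  f(-1.872727) = -1.917277
  f'(-1.872727) = 8.030413
  x_2 = -1.872727 - (-1.917277)/8.030413 = -1.633975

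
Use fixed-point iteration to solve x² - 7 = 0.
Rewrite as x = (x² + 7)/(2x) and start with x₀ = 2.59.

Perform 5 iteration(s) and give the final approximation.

Equation: x² - 7 = 0
Fixed-point form: x = (x² + 7)/(2x)
x₀ = 2.59

x_1 = g(2.590000) = 2.646351
x_2 = g(2.646351) = 2.645751
x_3 = g(2.645751) = 2.645751
x_4 = g(2.645751) = 2.645751
x_5 = g(2.645751) = 2.645751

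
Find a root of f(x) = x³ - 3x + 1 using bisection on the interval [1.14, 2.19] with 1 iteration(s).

f(x) = x³ - 3x + 1
Initial interval: [1.14, 2.19]

Iteration 1:
  c_1 = (1.140000 + 2.190000)/2 = 1.665000
  f(c_1) = f(1.665000) = 0.620755
  f(a) × f(c) < 0, new interval: [1.140000, 1.665000]

After 1 iteration(s), the approximation is c_1 = 1.665000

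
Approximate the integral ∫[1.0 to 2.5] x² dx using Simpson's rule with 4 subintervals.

f(x) = x²
a = 1.0, b = 2.5, n = 4
h = (b - a)/n = 0.375000

Simpson's rule: (h/3)[f(x₀) + 4f(x₁) + 2f(x₂) + ... + f(xₙ)]

x_0 = 1.0000, f(x_0) = 1.000000, coefficient = 1
x_1 = 1.3750, f(x_1) = 1.890625, coefficient = 4
x_2 = 1.7500, f(x_2) = 3.062500, coefficient = 2
x_3 = 2.1250, f(x_3) = 4.515625, coefficient = 4
x_4 = 2.5000, f(x_4) = 6.250000, coefficient = 1

I ≈ (0.375000/3) × 39.000000 = 4.875000
Exact value: 4.875000
Error: 0.000000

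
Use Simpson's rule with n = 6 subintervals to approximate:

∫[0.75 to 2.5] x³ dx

f(x) = x³
a = 0.75, b = 2.5, n = 6
h = (b - a)/n = 0.291667

Simpson's rule: (h/3)[f(x₀) + 4f(x₁) + 2f(x₂) + ... + f(xₙ)]

x_0 = 0.7500, f(x_0) = 0.421875, coefficient = 1
x_1 = 1.0417, f(x_1) = 1.130281, coefficient = 4
x_2 = 1.3333, f(x_2) = 2.370370, coefficient = 2
x_3 = 1.6250, f(x_3) = 4.291016, coefficient = 4
x_4 = 1.9167, f(x_4) = 7.041088, coefficient = 2
x_5 = 2.2083, f(x_5) = 10.769459, coefficient = 4
x_6 = 2.5000, f(x_6) = 15.625000, coefficient = 1

I ≈ (0.291667/3) × 99.632813 = 9.686523
Exact value: 9.686523
Error: 0.000000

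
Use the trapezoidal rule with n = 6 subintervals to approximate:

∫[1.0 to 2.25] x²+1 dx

f(x) = x²+1
a = 1.0, b = 2.25, n = 6
h = (b - a)/n = 0.208333

Trapezoidal rule: (h/2)[f(x₀) + 2f(x₁) + 2f(x₂) + ... + f(xₙ)]

x_0 = 1.0000, f(x_0) = 2.000000, coefficient = 1
x_1 = 1.2083, f(x_1) = 2.460069, coefficient = 2
x_2 = 1.4167, f(x_2) = 3.006944, coefficient = 2
x_3 = 1.6250, f(x_3) = 3.640625, coefficient = 2
x_4 = 1.8333, f(x_4) = 4.361111, coefficient = 2
x_5 = 2.0417, f(x_5) = 5.168403, coefficient = 2
x_6 = 2.2500, f(x_6) = 6.062500, coefficient = 1

I ≈ (0.208333/2) × 45.336806 = 4.722584
Exact value: 4.713542
Error: 0.009042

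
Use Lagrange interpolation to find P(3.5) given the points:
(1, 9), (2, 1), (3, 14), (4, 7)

Lagrange interpolation formula:
P(x) = Σ yᵢ × Lᵢ(x)
where Lᵢ(x) = Π_{j≠i} (x - xⱼ)/(xᵢ - xⱼ)

L_0(3.5) = (3.5 - 2)/(1 - 2) × (3.5 - 3)/(1 - 3) × (3.5 - 4)/(1 - 4) = 0.062500
L_1(3.5) = (3.5 - 1)/(2 - 1) × (3.5 - 3)/(2 - 3) × (3.5 - 4)/(2 - 4) = -0.312500
L_2(3.5) = (3.5 - 1)/(3 - 1) × (3.5 - 2)/(3 - 2) × (3.5 - 4)/(3 - 4) = 0.937500
L_3(3.5) = (3.5 - 1)/(4 - 1) × (3.5 - 2)/(4 - 2) × (3.5 - 3)/(4 - 3) = 0.312500

P(3.5) = 9×L_0(3.5) + 1×L_1(3.5) + 14×L_2(3.5) + 7×L_3(3.5)
P(3.5) = 15.562500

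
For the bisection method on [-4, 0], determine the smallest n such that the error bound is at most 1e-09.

We need (b-a)/2^n ≤ 1e-09
(0 - (-4))/2^n ≤ 1e-09
4/2^n ≤ 1e-09
2^n ≥ 4000000000
n ≥ log₂(4000000000) = 31.90
n ≥ 32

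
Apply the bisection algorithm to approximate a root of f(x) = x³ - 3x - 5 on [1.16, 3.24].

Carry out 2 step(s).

f(x) = x³ - 3x - 5
Initial interval: [1.16, 3.24]

Iteration 1:
  c_1 = (1.160000 + 3.240000)/2 = 2.200000
  f(c_1) = f(2.200000) = -0.952000
  f(a) × f(c) ≥ 0, new interval: [2.200000, 3.240000]
Iteration 2:
  c_2 = (2.200000 + 3.240000)/2 = 2.720000
  f(c_2) = f(2.720000) = 6.963648
  f(a) × f(c) < 0, new interval: [2.200000, 2.720000]

After 2 iteration(s), the approximation is c_2 = 2.720000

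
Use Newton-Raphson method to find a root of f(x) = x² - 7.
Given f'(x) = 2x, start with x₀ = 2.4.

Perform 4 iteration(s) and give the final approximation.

f(x) = x² - 7
f'(x) = 2x
x₀ = 2.4

Newton-Raphson formula: x_{n+1} = x_n - f(x_n)/f'(x_n)

Iteration 1:
  f(2.400000) = -1.240000
  f'(2.400000) = 4.800000
  x_1 = 2.400000 - (-1.240000)/4.800000 = 2.658333
Iteration 2:
  f(2.658333) = 0.066736
  f'(2.658333) = 5.316667
  x_2 = 2.658333 - 0.066736/5.316667 = 2.645781
Iteration 3:
  f(2.645781) = 0.000158
  f'(2.645781) = 5.291562
  x_3 = 2.645781 - 0.000158/5.291562 = 2.645751
Iteration 4:
  f(2.645751) = 0.000000
  f'(2.645751) = 5.291503
  x_4 = 2.645751 - 0.000000/5.291503 = 2.645751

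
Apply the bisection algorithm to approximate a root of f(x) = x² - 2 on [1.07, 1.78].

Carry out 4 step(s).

f(x) = x² - 2
Initial interval: [1.07, 1.78]

Iteration 1:
  c_1 = (1.070000 + 1.780000)/2 = 1.425000
  f(c_1) = f(1.425000) = 0.030625
  f(a) × f(c) < 0, new interval: [1.070000, 1.425000]
Iteration 2:
  c_2 = (1.070000 + 1.425000)/2 = 1.247500
  f(c_2) = f(1.247500) = -0.443744
  f(a) × f(c) ≥ 0, new interval: [1.247500, 1.425000]
Iteration 3:
  c_3 = (1.247500 + 1.425000)/2 = 1.336250
  f(c_3) = f(1.336250) = -0.214436
  f(a) × f(c) ≥ 0, new interval: [1.336250, 1.425000]
Iteration 4:
  c_4 = (1.336250 + 1.425000)/2 = 1.380625
  f(c_4) = f(1.380625) = -0.093875
  f(a) × f(c) ≥ 0, new interval: [1.380625, 1.425000]

After 4 iteration(s), the approximation is c_4 = 1.380625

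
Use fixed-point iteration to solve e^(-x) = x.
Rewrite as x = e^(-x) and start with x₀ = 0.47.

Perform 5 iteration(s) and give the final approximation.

Equation: e^(-x) = x
Fixed-point form: x = e^(-x)
x₀ = 0.47

x_1 = g(0.470000) = 0.625002
x_2 = g(0.625002) = 0.535260
x_3 = g(0.535260) = 0.585517
x_4 = g(0.585517) = 0.556818
x_5 = g(0.556818) = 0.573030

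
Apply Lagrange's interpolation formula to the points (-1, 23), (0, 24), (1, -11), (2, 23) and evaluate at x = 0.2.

Lagrange interpolation formula:
P(x) = Σ yᵢ × Lᵢ(x)
where Lᵢ(x) = Π_{j≠i} (x - xⱼ)/(xᵢ - xⱼ)

L_0(0.2) = (0.2 - 0)/(-1 - 0) × (0.2 - 1)/(-1 - 1) × (0.2 - 2)/(-1 - 2) = -0.048000
L_1(0.2) = (0.2 - (-1))/(0 - (-1)) × (0.2 - 1)/(0 - 1) × (0.2 - 2)/(0 - 2) = 0.864000
L_2(0.2) = (0.2 - (-1))/(1 - (-1)) × (0.2 - 0)/(1 - 0) × (0.2 - 2)/(1 - 2) = 0.216000
L_3(0.2) = (0.2 - (-1))/(2 - (-1)) × (0.2 - 0)/(2 - 0) × (0.2 - 1)/(2 - 1) = -0.032000

P(0.2) = 23×L_0(0.2) + 24×L_1(0.2) + (-11)×L_2(0.2) + 23×L_3(0.2)
P(0.2) = 16.520000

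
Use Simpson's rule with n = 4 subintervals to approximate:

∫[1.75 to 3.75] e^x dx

f(x) = e^x
a = 1.75, b = 3.75, n = 4
h = (b - a)/n = 0.500000

Simpson's rule: (h/3)[f(x₀) + 4f(x₁) + 2f(x₂) + ... + f(xₙ)]

x_0 = 1.7500, f(x_0) = 5.754603, coefficient = 1
x_1 = 2.2500, f(x_1) = 9.487736, coefficient = 4
x_2 = 2.7500, f(x_2) = 15.642632, coefficient = 2
x_3 = 3.2500, f(x_3) = 25.790340, coefficient = 4
x_4 = 3.7500, f(x_4) = 42.521082, coefficient = 1

I ≈ (0.500000/3) × 220.673251 = 36.778875
Exact value: 36.766479
Error: 0.012396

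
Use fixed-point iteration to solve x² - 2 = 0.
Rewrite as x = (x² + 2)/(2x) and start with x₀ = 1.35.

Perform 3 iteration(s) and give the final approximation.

Equation: x² - 2 = 0
Fixed-point form: x = (x² + 2)/(2x)
x₀ = 1.35

x_1 = g(1.350000) = 1.415741
x_2 = g(1.415741) = 1.414214
x_3 = g(1.414214) = 1.414214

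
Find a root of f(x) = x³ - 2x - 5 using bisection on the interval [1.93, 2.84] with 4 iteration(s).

f(x) = x³ - 2x - 5
Initial interval: [1.93, 2.84]

Iteration 1:
  c_1 = (1.930000 + 2.840000)/2 = 2.385000
  f(c_1) = f(2.385000) = 3.796417
  f(a) × f(c) < 0, new interval: [1.930000, 2.385000]
Iteration 2:
  c_2 = (1.930000 + 2.385000)/2 = 2.157500
  f(c_2) = f(2.157500) = 0.727744
  f(a) × f(c) < 0, new interval: [1.930000, 2.157500]
Iteration 3:
  c_3 = (1.930000 + 2.157500)/2 = 2.043750
  f(c_3) = f(2.043750) = -0.550932
  f(a) × f(c) ≥ 0, new interval: [2.043750, 2.157500]
Iteration 4:
  c_4 = (2.043750 + 2.157500)/2 = 2.100625
  f(c_4) = f(2.100625) = 0.068021
  f(a) × f(c) < 0, new interval: [2.043750, 2.100625]

After 4 iteration(s), the approximation is c_4 = 2.100625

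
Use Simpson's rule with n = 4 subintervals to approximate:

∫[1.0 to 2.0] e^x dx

f(x) = e^x
a = 1.0, b = 2.0, n = 4
h = (b - a)/n = 0.250000

Simpson's rule: (h/3)[f(x₀) + 4f(x₁) + 2f(x₂) + ... + f(xₙ)]

x_0 = 1.0000, f(x_0) = 2.718282, coefficient = 1
x_1 = 1.2500, f(x_1) = 3.490343, coefficient = 4
x_2 = 1.5000, f(x_2) = 4.481689, coefficient = 2
x_3 = 1.7500, f(x_3) = 5.754603, coefficient = 4
x_4 = 2.0000, f(x_4) = 7.389056, coefficient = 1

I ≈ (0.250000/3) × 56.050499 = 4.670875
Exact value: 4.670774
Error: 0.000101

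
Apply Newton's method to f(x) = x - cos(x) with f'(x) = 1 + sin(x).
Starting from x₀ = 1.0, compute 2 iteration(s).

f(x) = x - cos(x)
f'(x) = 1 + sin(x)
x₀ = 1.0

Newton-Raphson formula: x_{n+1} = x_n - f(x_n)/f'(x_n)

Iteration 1:
  f(1.000000) = 0.459698
  f'(1.000000) = 1.841471
  x_1 = 1.000000 - 0.459698/1.841471 = 0.750364
Iteration 2:
  f(0.750364) = 0.018923
  f'(0.750364) = 1.681905
  x_2 = 0.750364 - 0.018923/1.681905 = 0.739113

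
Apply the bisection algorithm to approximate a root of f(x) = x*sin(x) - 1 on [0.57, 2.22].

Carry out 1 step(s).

f(x) = x*sin(x) - 1
Initial interval: [0.57, 2.22]

Iteration 1:
  c_1 = (0.570000 + 2.220000)/2 = 1.395000
  f(c_1) = f(1.395000) = 0.373500
  f(a) × f(c) < 0, new interval: [0.570000, 1.395000]

After 1 iteration(s), the approximation is c_1 = 1.395000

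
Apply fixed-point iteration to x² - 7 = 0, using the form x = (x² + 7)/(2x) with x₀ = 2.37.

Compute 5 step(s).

Equation: x² - 7 = 0
Fixed-point form: x = (x² + 7)/(2x)
x₀ = 2.37

x_1 = g(2.370000) = 2.661793
x_2 = g(2.661793) = 2.645800
x_3 = g(2.645800) = 2.645751
x_4 = g(2.645751) = 2.645751
x_5 = g(2.645751) = 2.645751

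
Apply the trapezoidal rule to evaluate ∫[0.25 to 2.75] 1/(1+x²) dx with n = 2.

f(x) = 1/(1+x²)
a = 0.25, b = 2.75, n = 2
h = (b - a)/n = 1.250000

Trapezoidal rule: (h/2)[f(x₀) + 2f(x₁) + 2f(x₂) + ... + f(xₙ)]

x_0 = 0.2500, f(x_0) = 0.941176, coefficient = 1
x_1 = 1.5000, f(x_1) = 0.307692, coefficient = 2
x_2 = 2.7500, f(x_2) = 0.116788, coefficient = 1

I ≈ (1.250000/2) × 1.673349 = 1.045843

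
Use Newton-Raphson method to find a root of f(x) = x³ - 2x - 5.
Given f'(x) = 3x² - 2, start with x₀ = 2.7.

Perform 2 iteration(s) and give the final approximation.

f(x) = x³ - 2x - 5
f'(x) = 3x² - 2
x₀ = 2.7

Newton-Raphson formula: x_{n+1} = x_n - f(x_n)/f'(x_n)

Iteration 1:
  f(2.700000) = 9.283000
  f'(2.700000) = 19.870000
  x_1 = 2.700000 - 9.283000/19.870000 = 2.232813
Iteration 2:
  f(2.232813) = 1.665964
  f'(2.232813) = 12.956366
  x_2 = 2.232813 - 1.665964/12.956366 = 2.104231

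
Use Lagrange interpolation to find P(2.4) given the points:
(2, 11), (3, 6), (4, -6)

Lagrange interpolation formula:
P(x) = Σ yᵢ × Lᵢ(x)
where Lᵢ(x) = Π_{j≠i} (x - xⱼ)/(xᵢ - xⱼ)

L_0(2.4) = (2.4 - 3)/(2 - 3) × (2.4 - 4)/(2 - 4) = 0.480000
L_1(2.4) = (2.4 - 2)/(3 - 2) × (2.4 - 4)/(3 - 4) = 0.640000
L_2(2.4) = (2.4 - 2)/(4 - 2) × (2.4 - 3)/(4 - 3) = -0.120000

P(2.4) = 11×L_0(2.4) + 6×L_1(2.4) + (-6)×L_2(2.4)
P(2.4) = 9.840000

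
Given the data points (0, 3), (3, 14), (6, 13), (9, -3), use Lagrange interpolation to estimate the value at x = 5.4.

Lagrange interpolation formula:
P(x) = Σ yᵢ × Lᵢ(x)
where Lᵢ(x) = Π_{j≠i} (x - xⱼ)/(xᵢ - xⱼ)

L_0(5.4) = (5.4 - 3)/(0 - 3) × (5.4 - 6)/(0 - 6) × (5.4 - 9)/(0 - 9) = -0.032000
L_1(5.4) = (5.4 - 0)/(3 - 0) × (5.4 - 6)/(3 - 6) × (5.4 - 9)/(3 - 9) = 0.216000
L_2(5.4) = (5.4 - 0)/(6 - 0) × (5.4 - 3)/(6 - 3) × (5.4 - 9)/(6 - 9) = 0.864000
L_3(5.4) = (5.4 - 0)/(9 - 0) × (5.4 - 3)/(9 - 3) × (5.4 - 6)/(9 - 6) = -0.048000

P(5.4) = 3×L_0(5.4) + 14×L_1(5.4) + 13×L_2(5.4) + (-3)×L_3(5.4)
P(5.4) = 14.304000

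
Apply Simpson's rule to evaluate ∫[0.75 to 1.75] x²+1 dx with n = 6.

f(x) = x²+1
a = 0.75, b = 1.75, n = 6
h = (b - a)/n = 0.166667

Simpson's rule: (h/3)[f(x₀) + 4f(x₁) + 2f(x₂) + ... + f(xₙ)]

x_0 = 0.7500, f(x_0) = 1.562500, coefficient = 1
x_1 = 0.9167, f(x_1) = 1.840278, coefficient = 4
x_2 = 1.0833, f(x_2) = 2.173611, coefficient = 2
x_3 = 1.2500, f(x_3) = 2.562500, coefficient = 4
x_4 = 1.4167, f(x_4) = 3.006944, coefficient = 2
x_5 = 1.5833, f(x_5) = 3.506944, coefficient = 4
x_6 = 1.7500, f(x_6) = 4.062500, coefficient = 1

I ≈ (0.166667/3) × 47.625000 = 2.645833
Exact value: 2.645833
Error: 0.000000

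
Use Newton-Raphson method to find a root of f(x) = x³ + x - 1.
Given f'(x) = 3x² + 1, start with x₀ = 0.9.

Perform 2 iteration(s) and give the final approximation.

f(x) = x³ + x - 1
f'(x) = 3x² + 1
x₀ = 0.9

Newton-Raphson formula: x_{n+1} = x_n - f(x_n)/f'(x_n)

Iteration 1:
  f(0.900000) = 0.629000
  f'(0.900000) = 3.430000
  x_1 = 0.900000 - 0.629000/3.430000 = 0.716618
Iteration 2:
  f(0.716618) = 0.084631
  f'(0.716618) = 2.540624
  x_2 = 0.716618 - 0.084631/2.540624 = 0.683307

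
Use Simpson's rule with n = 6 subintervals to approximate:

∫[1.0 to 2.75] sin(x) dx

f(x) = sin(x)
a = 1.0, b = 2.75, n = 6
h = (b - a)/n = 0.291667

Simpson's rule: (h/3)[f(x₀) + 4f(x₁) + 2f(x₂) + ... + f(xₙ)]

x_0 = 1.0000, f(x_0) = 0.841471, coefficient = 1
x_1 = 1.2917, f(x_1) = 0.961296, coefficient = 4
x_2 = 1.5833, f(x_2) = 0.999921, coefficient = 2
x_3 = 1.8750, f(x_3) = 0.954086, coefficient = 4
x_4 = 2.1667, f(x_4) = 0.827660, coefficient = 2
x_5 = 2.4583, f(x_5) = 0.631324, coefficient = 4
x_6 = 2.7500, f(x_6) = 0.381661, coefficient = 1

I ≈ (0.291667/3) × 15.065117 = 1.464664
Exact value: 1.464605
Error: 0.000059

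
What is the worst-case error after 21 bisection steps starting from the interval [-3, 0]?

Bisection error bound: |error| ≤ (b-a)/2^n
|error| ≤ (0 - (-3))/2^21 = 3/2^21
|error| ≤ 0.0000014305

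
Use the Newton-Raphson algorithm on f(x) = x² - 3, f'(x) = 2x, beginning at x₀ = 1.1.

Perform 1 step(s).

f(x) = x² - 3
f'(x) = 2x
x₀ = 1.1

Newton-Raphson formula: x_{n+1} = x_n - f(x_n)/f'(x_n)

Iteration 1:
  f(1.100000) = -1.790000
  f'(1.100000) = 2.200000
  x_1 = 1.100000 - (-1.790000)/2.200000 = 1.913636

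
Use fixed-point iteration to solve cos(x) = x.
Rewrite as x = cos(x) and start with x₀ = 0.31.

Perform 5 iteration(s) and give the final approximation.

Equation: cos(x) = x
Fixed-point form: x = cos(x)
x₀ = 0.31

x_1 = g(0.310000) = 0.952334
x_2 = g(0.952334) = 0.579783
x_3 = g(0.579783) = 0.836581
x_4 = g(0.836581) = 0.670005
x_5 = g(0.670005) = 0.783819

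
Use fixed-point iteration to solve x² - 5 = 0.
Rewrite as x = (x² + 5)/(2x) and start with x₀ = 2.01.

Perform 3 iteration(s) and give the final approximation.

Equation: x² - 5 = 0
Fixed-point form: x = (x² + 5)/(2x)
x₀ = 2.01

x_1 = g(2.010000) = 2.248781
x_2 = g(2.248781) = 2.236104
x_3 = g(2.236104) = 2.236068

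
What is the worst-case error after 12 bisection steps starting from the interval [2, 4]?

Bisection error bound: |error| ≤ (b-a)/2^n
|error| ≤ (4 - 2)/2^12 = 2/2^12
|error| ≤ 0.0004882812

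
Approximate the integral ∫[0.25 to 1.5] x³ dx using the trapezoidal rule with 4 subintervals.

f(x) = x³
a = 0.25, b = 1.5, n = 4
h = (b - a)/n = 0.312500

Trapezoidal rule: (h/2)[f(x₀) + 2f(x₁) + 2f(x₂) + ... + f(xₙ)]

x_0 = 0.2500, f(x_0) = 0.015625, coefficient = 1
x_1 = 0.5625, f(x_1) = 0.177979, coefficient = 2
x_2 = 0.8750, f(x_2) = 0.669922, coefficient = 2
x_3 = 1.1875, f(x_3) = 1.674561, coefficient = 2
x_4 = 1.5000, f(x_4) = 3.375000, coefficient = 1

I ≈ (0.312500/2) × 8.435547 = 1.318054
Exact value: 1.264648
Error: 0.053406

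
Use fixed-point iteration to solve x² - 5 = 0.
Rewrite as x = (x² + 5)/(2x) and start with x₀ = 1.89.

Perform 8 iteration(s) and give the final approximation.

Equation: x² - 5 = 0
Fixed-point form: x = (x² + 5)/(2x)
x₀ = 1.89

x_1 = g(1.890000) = 2.267751
x_2 = g(2.267751) = 2.236289
x_3 = g(2.236289) = 2.236068
x_4 = g(2.236068) = 2.236068
x_5 = g(2.236068) = 2.236068
x_6 = g(2.236068) = 2.236068
x_7 = g(2.236068) = 2.236068
x_8 = g(2.236068) = 2.236068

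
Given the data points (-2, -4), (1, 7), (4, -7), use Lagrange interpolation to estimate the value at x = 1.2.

Lagrange interpolation formula:
P(x) = Σ yᵢ × Lᵢ(x)
where Lᵢ(x) = Π_{j≠i} (x - xⱼ)/(xᵢ - xⱼ)

L_0(1.2) = (1.2 - 1)/(-2 - 1) × (1.2 - 4)/(-2 - 4) = -0.031111
L_1(1.2) = (1.2 - (-2))/(1 - (-2)) × (1.2 - 4)/(1 - 4) = 0.995556
L_2(1.2) = (1.2 - (-2))/(4 - (-2)) × (1.2 - 1)/(4 - 1) = 0.035556

P(1.2) = (-4)×L_0(1.2) + 7×L_1(1.2) + (-7)×L_2(1.2)
P(1.2) = 6.844444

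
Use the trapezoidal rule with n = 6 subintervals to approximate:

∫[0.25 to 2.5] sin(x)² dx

f(x) = sin(x)²
a = 0.25, b = 2.5, n = 6
h = (b - a)/n = 0.375000

Trapezoidal rule: (h/2)[f(x₀) + 2f(x₁) + 2f(x₂) + ... + f(xₙ)]

x_0 = 0.2500, f(x_0) = 0.061209, coefficient = 1
x_1 = 0.6250, f(x_1) = 0.342339, coefficient = 2
x_2 = 1.0000, f(x_2) = 0.708073, coefficient = 2
x_3 = 1.3750, f(x_3) = 0.962151, coefficient = 2
x_4 = 1.7500, f(x_4) = 0.968228, coefficient = 2
x_5 = 2.1250, f(x_5) = 0.723044, coefficient = 2
x_6 = 2.5000, f(x_6) = 0.358169, coefficient = 1

I ≈ (0.375000/2) × 7.827049 = 1.467572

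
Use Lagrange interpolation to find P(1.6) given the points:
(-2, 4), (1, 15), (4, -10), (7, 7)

Lagrange interpolation formula:
P(x) = Σ yᵢ × Lᵢ(x)
where Lᵢ(x) = Π_{j≠i} (x - xⱼ)/(xᵢ - xⱼ)

L_0(1.6) = (1.6 - 1)/(-2 - 1) × (1.6 - 4)/(-2 - 4) × (1.6 - 7)/(-2 - 7) = -0.048000
L_1(1.6) = (1.6 - (-2))/(1 - (-2)) × (1.6 - 4)/(1 - 4) × (1.6 - 7)/(1 - 7) = 0.864000
L_2(1.6) = (1.6 - (-2))/(4 - (-2)) × (1.6 - 1)/(4 - 1) × (1.6 - 7)/(4 - 7) = 0.216000
L_3(1.6) = (1.6 - (-2))/(7 - (-2)) × (1.6 - 1)/(7 - 1) × (1.6 - 4)/(7 - 4) = -0.032000

P(1.6) = 4×L_0(1.6) + 15×L_1(1.6) + (-10)×L_2(1.6) + 7×L_3(1.6)
P(1.6) = 10.384000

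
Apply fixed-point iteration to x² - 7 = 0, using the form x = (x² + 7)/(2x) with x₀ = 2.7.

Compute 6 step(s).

Equation: x² - 7 = 0
Fixed-point form: x = (x² + 7)/(2x)
x₀ = 2.7

x_1 = g(2.700000) = 2.646296
x_2 = g(2.646296) = 2.645751
x_3 = g(2.645751) = 2.645751
x_4 = g(2.645751) = 2.645751
x_5 = g(2.645751) = 2.645751
x_6 = g(2.645751) = 2.645751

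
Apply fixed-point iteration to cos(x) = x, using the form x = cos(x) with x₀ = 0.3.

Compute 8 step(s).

Equation: cos(x) = x
Fixed-point form: x = cos(x)
x₀ = 0.3

x_1 = g(0.300000) = 0.955336
x_2 = g(0.955336) = 0.577334
x_3 = g(0.577334) = 0.837921
x_4 = g(0.837921) = 0.669010
x_5 = g(0.669010) = 0.784436
x_6 = g(0.784436) = 0.707787
x_7 = g(0.707787) = 0.759803
x_8 = g(0.759803) = 0.724972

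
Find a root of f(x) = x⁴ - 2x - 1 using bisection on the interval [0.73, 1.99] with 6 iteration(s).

f(x) = x⁴ - 2x - 1
Initial interval: [0.73, 1.99]

Iteration 1:
  c_1 = (0.730000 + 1.990000)/2 = 1.360000
  f(c_1) = f(1.360000) = -0.298980
  f(a) × f(c) ≥ 0, new interval: [1.360000, 1.990000]
Iteration 2:
  c_2 = (1.360000 + 1.990000)/2 = 1.675000
  f(c_2) = f(1.675000) = 3.521532
  f(a) × f(c) < 0, new interval: [1.360000, 1.675000]
Iteration 3:
  c_3 = (1.360000 + 1.675000)/2 = 1.517500
  f(c_3) = f(1.517500) = 1.267917
  f(a) × f(c) < 0, new interval: [1.360000, 1.517500]
Iteration 4:
  c_4 = (1.360000 + 1.517500)/2 = 1.438750
  f(c_4) = f(1.438750) = 0.407406
  f(a) × f(c) < 0, new interval: [1.360000, 1.438750]
Iteration 5:
  c_5 = (1.360000 + 1.438750)/2 = 1.399375
  f(c_5) = f(1.399375) = 0.035995
  f(a) × f(c) < 0, new interval: [1.360000, 1.399375]
Iteration 6:
  c_6 = (1.360000 + 1.399375)/2 = 1.379687
  f(c_6) = f(1.379687) = -0.135920
  f(a) × f(c) ≥ 0, new interval: [1.379687, 1.399375]

After 6 iteration(s), the approximation is c_6 = 1.379687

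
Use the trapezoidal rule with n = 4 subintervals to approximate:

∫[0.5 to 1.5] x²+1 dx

f(x) = x²+1
a = 0.5, b = 1.5, n = 4
h = (b - a)/n = 0.250000

Trapezoidal rule: (h/2)[f(x₀) + 2f(x₁) + 2f(x₂) + ... + f(xₙ)]

x_0 = 0.5000, f(x_0) = 1.250000, coefficient = 1
x_1 = 0.7500, f(x_1) = 1.562500, coefficient = 2
x_2 = 1.0000, f(x_2) = 2.000000, coefficient = 2
x_3 = 1.2500, f(x_3) = 2.562500, coefficient = 2
x_4 = 1.5000, f(x_4) = 3.250000, coefficient = 1

I ≈ (0.250000/2) × 16.750000 = 2.093750
Exact value: 2.083333
Error: 0.010417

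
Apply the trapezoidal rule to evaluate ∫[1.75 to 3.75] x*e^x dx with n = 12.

f(x) = x*e^x
a = 1.75, b = 3.75, n = 12
h = (b - a)/n = 0.166667

Trapezoidal rule: (h/2)[f(x₀) + 2f(x₁) + 2f(x₂) + ... + f(xₙ)]

x_0 = 1.7500, f(x_0) = 10.070555, coefficient = 1
x_1 = 1.9167, f(x_1) = 13.029998, coefficient = 2
x_2 = 2.0833, f(x_2) = 16.731656, coefficient = 2
x_3 = 2.2500, f(x_3) = 21.347406, coefficient = 2
x_4 = 2.4167, f(x_4) = 27.087053, coefficient = 2
x_5 = 2.5833, f(x_5) = 34.206439, coefficient = 2
x_6 = 2.7500, f(x_6) = 43.017238, coefficient = 2
x_7 = 2.9167, f(x_7) = 53.898793, coefficient = 2
x_8 = 3.0833, f(x_8) = 67.312409, coefficient = 2
x_9 = 3.2500, f(x_9) = 83.818605, coefficient = 2
x_10 = 3.4167, f(x_10) = 104.097929, coefficient = 2
x_11 = 3.5833, f(x_11) = 128.976059, coefficient = 2
x_12 = 3.7500, f(x_12) = 159.454058, coefficient = 1

I ≈ (0.166667/2) × 1356.571778 = 113.047648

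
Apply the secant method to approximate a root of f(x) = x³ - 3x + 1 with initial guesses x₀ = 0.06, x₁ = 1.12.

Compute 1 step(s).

f(x) = x³ - 3x + 1
x₀ = 0.06, x₁ = 1.12

Secant formula: x_{n+1} = x_n - f(x_n)(x_n - x_{n-1})/(f(x_n) - f(x_{n-1}))

Iteration 1:
  f(0.060000) = 0.820216
  f(1.120000) = -0.955072
  x_2 = 1.120000 - (-0.955072)×(1.120000 - 0.060000)/(-0.955072 - 0.820216)
       = 0.549740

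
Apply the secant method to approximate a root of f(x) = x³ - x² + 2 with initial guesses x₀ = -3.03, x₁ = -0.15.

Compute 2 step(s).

f(x) = x³ - x² + 2
x₀ = -3.03, x₁ = -0.15

Secant formula: x_{n+1} = x_n - f(x_n)(x_n - x_{n-1})/(f(x_n) - f(x_{n-1}))

Iteration 1:
  f(-3.030000) = -34.999027
  f(-0.150000) = 1.974125
  x_2 = -0.150000 - 1.974125×(-0.150000 - (-3.030000))/(1.974125 - (-34.999027))
       = -0.303773
Iteration 2:
  f(-0.150000) = 1.974125
  f(-0.303773) = 1.879690
  x_3 = -0.303773 - 1.879690×(-0.303773 - (-0.150000))/(1.879690 - 1.974125)
       = -3.364573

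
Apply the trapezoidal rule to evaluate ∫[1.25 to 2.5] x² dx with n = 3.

f(x) = x²
a = 1.25, b = 2.5, n = 3
h = (b - a)/n = 0.416667

Trapezoidal rule: (h/2)[f(x₀) + 2f(x₁) + 2f(x₂) + ... + f(xₙ)]

x_0 = 1.2500, f(x_0) = 1.562500, coefficient = 1
x_1 = 1.6667, f(x_1) = 2.777778, coefficient = 2
x_2 = 2.0833, f(x_2) = 4.340278, coefficient = 2
x_3 = 2.5000, f(x_3) = 6.250000, coefficient = 1

I ≈ (0.416667/2) × 22.048611 = 4.593461
Exact value: 4.557292
Error: 0.036169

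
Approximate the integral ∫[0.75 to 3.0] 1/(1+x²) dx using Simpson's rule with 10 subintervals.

f(x) = 1/(1+x²)
a = 0.75, b = 3.0, n = 10
h = (b - a)/n = 0.225000

Simpson's rule: (h/3)[f(x₀) + 4f(x₁) + 2f(x₂) + ... + f(xₙ)]

x_0 = 0.7500, f(x_0) = 0.640000, coefficient = 1
x_1 = 0.9750, f(x_1) = 0.512656, coefficient = 4
x_2 = 1.2000, f(x_2) = 0.409836, coefficient = 2
x_3 = 1.4250, f(x_3) = 0.329965, coefficient = 4
x_4 = 1.6500, f(x_4) = 0.268637, coefficient = 2
x_5 = 1.8750, f(x_5) = 0.221453, coefficient = 4
x_6 = 2.1000, f(x_6) = 0.184843, coefficient = 2
x_7 = 2.3250, f(x_7) = 0.156113, coefficient = 4
x_8 = 2.5500, f(x_8) = 0.133289, coefficient = 2
x_9 = 2.7750, f(x_9) = 0.114934, coefficient = 4
x_10 = 3.0000, f(x_10) = 0.100000, coefficient = 1

I ≈ (0.225000/3) × 8.073695 = 0.605527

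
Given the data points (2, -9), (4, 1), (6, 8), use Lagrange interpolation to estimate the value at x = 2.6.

Lagrange interpolation formula:
P(x) = Σ yᵢ × Lᵢ(x)
where Lᵢ(x) = Π_{j≠i} (x - xⱼ)/(xᵢ - xⱼ)

L_0(2.6) = (2.6 - 4)/(2 - 4) × (2.6 - 6)/(2 - 6) = 0.595000
L_1(2.6) = (2.6 - 2)/(4 - 2) × (2.6 - 6)/(4 - 6) = 0.510000
L_2(2.6) = (2.6 - 2)/(6 - 2) × (2.6 - 4)/(6 - 4) = -0.105000

P(2.6) = (-9)×L_0(2.6) + 1×L_1(2.6) + 8×L_2(2.6)
P(2.6) = -5.685000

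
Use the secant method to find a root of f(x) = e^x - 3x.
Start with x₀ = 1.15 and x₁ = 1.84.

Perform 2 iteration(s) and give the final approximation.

f(x) = e^x - 3x
x₀ = 1.15, x₁ = 1.84

Secant formula: x_{n+1} = x_n - f(x_n)(x_n - x_{n-1})/(f(x_n) - f(x_{n-1}))

Iteration 1:
  f(1.150000) = -0.291807
  f(1.840000) = 0.776538
  x_2 = 1.840000 - 0.776538×(1.840000 - 1.150000)/(0.776538 - (-0.291807))
       = 1.338466
Iteration 2:
  f(1.840000) = 0.776538
  f(1.338466) = -0.202208
  x_3 = 1.338466 - (-0.202208)×(1.338466 - 1.840000)/(-0.202208 - 0.776538)
       = 1.442083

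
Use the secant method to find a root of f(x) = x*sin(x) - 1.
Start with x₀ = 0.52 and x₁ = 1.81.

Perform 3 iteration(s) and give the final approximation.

f(x) = x*sin(x) - 1
x₀ = 0.52, x₁ = 1.81

Secant formula: x_{n+1} = x_n - f(x_n)(x_n - x_{n-1})/(f(x_n) - f(x_{n-1}))

Iteration 1:
  f(0.520000) = -0.741622
  f(1.810000) = 0.758464
  x_2 = 1.810000 - 0.758464×(1.810000 - 0.520000)/(0.758464 - (-0.741622))
       = 1.157759
Iteration 2:
  f(1.810000) = 0.758464
  f(1.157759) = 0.060398
  x_3 = 1.157759 - 0.060398×(1.157759 - 1.810000)/(0.060398 - 0.758464)
       = 1.101326
Iteration 3:
  f(1.157759) = 0.060398
  f(1.101326) = -0.017829
  x_4 = 1.101326 - (-0.017829)×(1.101326 - 1.157759)/(-0.017829 - 0.060398)
       = 1.114188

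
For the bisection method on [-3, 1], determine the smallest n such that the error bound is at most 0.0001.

We need (b-a)/2^n ≤ 0.0001
(1 - (-3))/2^n ≤ 0.0001
4/2^n ≤ 0.0001
2^n ≥ 40000
n ≥ log₂(40000) = 15.29
n ≥ 16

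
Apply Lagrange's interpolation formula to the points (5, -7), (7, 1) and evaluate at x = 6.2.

Lagrange interpolation formula:
P(x) = Σ yᵢ × Lᵢ(x)
where Lᵢ(x) = Π_{j≠i} (x - xⱼ)/(xᵢ - xⱼ)

L_0(6.2) = (6.2 - 7)/(5 - 7) = 0.400000
L_1(6.2) = (6.2 - 5)/(7 - 5) = 0.600000

P(6.2) = (-7)×L_0(6.2) + 1×L_1(6.2)
P(6.2) = -2.200000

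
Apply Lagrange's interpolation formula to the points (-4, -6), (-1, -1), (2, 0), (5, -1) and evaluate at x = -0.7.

Lagrange interpolation formula:
P(x) = Σ yᵢ × Lᵢ(x)
where Lᵢ(x) = Π_{j≠i} (x - xⱼ)/(xᵢ - xⱼ)

L_0(-0.7) = (-0.7 - (-1))/(-4 - (-1)) × (-0.7 - 2)/(-4 - 2) × (-0.7 - 5)/(-4 - 5) = -0.028500
L_1(-0.7) = (-0.7 - (-4))/(-1 - (-4)) × (-0.7 - 2)/(-1 - 2) × (-0.7 - 5)/(-1 - 5) = 0.940500
L_2(-0.7) = (-0.7 - (-4))/(2 - (-4)) × (-0.7 - (-1))/(2 - (-1)) × (-0.7 - 5)/(2 - 5) = 0.104500
L_3(-0.7) = (-0.7 - (-4))/(5 - (-4)) × (-0.7 - (-1))/(5 - (-1)) × (-0.7 - 2)/(5 - 2) = -0.016500

P(-0.7) = (-6)×L_0(-0.7) + (-1)×L_1(-0.7) + 0×L_2(-0.7) + (-1)×L_3(-0.7)
P(-0.7) = -0.753000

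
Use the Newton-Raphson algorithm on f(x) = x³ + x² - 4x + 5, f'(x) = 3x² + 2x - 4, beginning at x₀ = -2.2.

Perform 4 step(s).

f(x) = x³ + x² - 4x + 5
f'(x) = 3x² + 2x - 4
x₀ = -2.2

Newton-Raphson formula: x_{n+1} = x_n - f(x_n)/f'(x_n)

Iteration 1:
  f(-2.200000) = 7.992000
  f'(-2.200000) = 6.120000
  x_1 = -2.200000 - 7.992000/6.120000 = -3.505882
Iteration 2:
  f(-3.505882) = -11.776800
  f'(-3.505882) = 25.861869
  x_2 = -3.505882 - (-11.776800)/25.861869 = -3.050509
Iteration 3:
  f(-3.050509) = -1.879195
  f'(-3.050509) = 17.815801
  x_3 = -3.050509 - (-1.879195)/17.815801 = -2.945030
Iteration 4:
  f(-2.945030) = -0.089519
  f'(-2.945030) = 16.129547
  x_4 = -2.945030 - (-0.089519)/16.129547 = -2.939480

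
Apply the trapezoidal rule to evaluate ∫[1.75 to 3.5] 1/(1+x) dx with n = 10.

f(x) = 1/(1+x)
a = 1.75, b = 3.5, n = 10
h = (b - a)/n = 0.175000

Trapezoidal rule: (h/2)[f(x₀) + 2f(x₁) + 2f(x₂) + ... + f(xₙ)]

x_0 = 1.7500, f(x_0) = 0.363636, coefficient = 1
x_1 = 1.9250, f(x_1) = 0.341880, coefficient = 2
x_2 = 2.1000, f(x_2) = 0.322581, coefficient = 2
x_3 = 2.2750, f(x_3) = 0.305344, coefficient = 2
x_4 = 2.4500, f(x_4) = 0.289855, coefficient = 2
x_5 = 2.6250, f(x_5) = 0.275862, coefficient = 2
x_6 = 2.8000, f(x_6) = 0.263158, coefficient = 2
x_7 = 2.9750, f(x_7) = 0.251572, coefficient = 2
x_8 = 3.1500, f(x_8) = 0.240964, coefficient = 2
x_9 = 3.3250, f(x_9) = 0.231214, coefficient = 2
x_10 = 3.5000, f(x_10) = 0.222222, coefficient = 1

I ≈ (0.175000/2) × 5.630718 = 0.492688
Exact value: 0.492476
Error: 0.000211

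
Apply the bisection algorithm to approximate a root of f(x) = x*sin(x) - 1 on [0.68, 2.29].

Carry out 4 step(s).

f(x) = x*sin(x) - 1
Initial interval: [0.68, 2.29]

Iteration 1:
  c_1 = (0.680000 + 2.290000)/2 = 1.485000
  f(c_1) = f(1.485000) = 0.479538
  f(a) × f(c) < 0, new interval: [0.680000, 1.485000]
Iteration 2:
  c_2 = (0.680000 + 1.485000)/2 = 1.082500
  f(c_2) = f(1.082500) = -0.044008
  f(a) × f(c) ≥ 0, new interval: [1.082500, 1.485000]
Iteration 3:
  c_3 = (1.082500 + 1.485000)/2 = 1.283750
  f(c_3) = f(1.283750) = 0.231224
  f(a) × f(c) < 0, new interval: [1.082500, 1.283750]
Iteration 4:
  c_4 = (1.082500 + 1.283750)/2 = 1.183125
  f(c_4) = f(1.183125) = 0.095328
  f(a) × f(c) < 0, new interval: [1.082500, 1.183125]

After 4 iteration(s), the approximation is c_4 = 1.183125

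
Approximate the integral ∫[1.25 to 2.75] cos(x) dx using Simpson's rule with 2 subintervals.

f(x) = cos(x)
a = 1.25, b = 2.75, n = 2
h = (b - a)/n = 0.750000

Simpson's rule: (h/3)[f(x₀) + 4f(x₁) + 2f(x₂) + ... + f(xₙ)]

x_0 = 1.2500, f(x_0) = 0.315322, coefficient = 1
x_1 = 2.0000, f(x_1) = -0.416147, coefficient = 4
x_2 = 2.7500, f(x_2) = -0.924302, coefficient = 1

I ≈ (0.750000/3) × -2.273567 = -0.568392
Exact value: -0.567324
Error: 0.001068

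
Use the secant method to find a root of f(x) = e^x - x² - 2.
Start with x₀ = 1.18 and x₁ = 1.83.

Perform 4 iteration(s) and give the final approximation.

f(x) = e^x - x² - 2
x₀ = 1.18, x₁ = 1.83

Secant formula: x_{n+1} = x_n - f(x_n)(x_n - x_{n-1})/(f(x_n) - f(x_{n-1}))

Iteration 1:
  f(1.180000) = -0.138026
  f(1.830000) = 0.884987
  x_2 = 1.830000 - 0.884987×(1.830000 - 1.180000)/(0.884987 - (-0.138026))
       = 1.267699
Iteration 2:
  f(1.830000) = 0.884987
  f(1.267699) = -0.054393
  x_3 = 1.267699 - (-0.054393)×(1.267699 - 1.830000)/(-0.054393 - 0.884987)
       = 1.300257
Iteration 3:
  f(1.267699) = -0.054393
  f(1.300257) = -0.020428
  x_4 = 1.300257 - (-0.020428)×(1.300257 - 1.267699)/(-0.020428 - (-0.054393))
       = 1.319840
Iteration 4:
  f(1.300257) = -0.020428
  f(1.319840) = 0.000845
  x_5 = 1.319840 - 0.000845×(1.319840 - 1.300257)/(0.000845 - (-0.020428))
       = 1.319062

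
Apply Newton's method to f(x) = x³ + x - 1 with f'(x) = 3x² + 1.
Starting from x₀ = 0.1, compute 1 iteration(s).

f(x) = x³ + x - 1
f'(x) = 3x² + 1
x₀ = 0.1

Newton-Raphson formula: x_{n+1} = x_n - f(x_n)/f'(x_n)

Iteration 1:
  f(0.100000) = -0.899000
  f'(0.100000) = 1.030000
  x_1 = 0.100000 - (-0.899000)/1.030000 = 0.972816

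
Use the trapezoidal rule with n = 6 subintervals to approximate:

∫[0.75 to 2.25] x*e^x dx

f(x) = x*e^x
a = 0.75, b = 2.25, n = 6
h = (b - a)/n = 0.250000

Trapezoidal rule: (h/2)[f(x₀) + 2f(x₁) + 2f(x₂) + ... + f(xₙ)]

x_0 = 0.7500, f(x_0) = 1.587750, coefficient = 1
x_1 = 1.0000, f(x_1) = 2.718282, coefficient = 2
x_2 = 1.2500, f(x_2) = 4.362929, coefficient = 2
x_3 = 1.5000, f(x_3) = 6.722534, coefficient = 2
x_4 = 1.7500, f(x_4) = 10.070555, coefficient = 2
x_5 = 2.0000, f(x_5) = 14.778112, coefficient = 2
x_6 = 2.2500, f(x_6) = 21.347406, coefficient = 1

I ≈ (0.250000/2) × 100.239978 = 12.529997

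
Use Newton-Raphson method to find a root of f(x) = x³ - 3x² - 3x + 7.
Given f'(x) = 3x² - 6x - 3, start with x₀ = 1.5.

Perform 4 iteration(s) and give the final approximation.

f(x) = x³ - 3x² - 3x + 7
f'(x) = 3x² - 6x - 3
x₀ = 1.5

Newton-Raphson formula: x_{n+1} = x_n - f(x_n)/f'(x_n)

Iteration 1:
  f(1.500000) = -0.875000
  f'(1.500000) = -5.250000
  x_1 = 1.500000 - (-0.875000)/(-5.250000) = 1.333333
Iteration 2:
  f(1.333333) = 0.037037
  f'(1.333333) = -5.666667
  x_2 = 1.333333 - 0.037037/(-5.666667) = 1.339869
Iteration 3:
  f(1.339869) = 0.000043
  f'(1.339869) = -5.653467
  x_3 = 1.339869 - 0.000043/(-5.653467) = 1.339877
Iteration 4:
  f(1.339877) = 0.000000
  f'(1.339877) = -5.653451
  x_4 = 1.339877 - 0.000000/(-5.653451) = 1.339877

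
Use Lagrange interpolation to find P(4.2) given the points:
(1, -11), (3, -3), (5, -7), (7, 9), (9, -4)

Lagrange interpolation formula:
P(x) = Σ yᵢ × Lᵢ(x)
where Lᵢ(x) = Π_{j≠i} (x - xⱼ)/(xᵢ - xⱼ)

L_0(4.2) = (4.2 - 3)/(1 - 3) × (4.2 - 5)/(1 - 5) × (4.2 - 7)/(1 - 7) × (4.2 - 9)/(1 - 9) = -0.033600
L_1(4.2) = (4.2 - 1)/(3 - 1) × (4.2 - 5)/(3 - 5) × (4.2 - 7)/(3 - 7) × (4.2 - 9)/(3 - 9) = 0.358400
L_2(4.2) = (4.2 - 1)/(5 - 1) × (4.2 - 3)/(5 - 3) × (4.2 - 7)/(5 - 7) × (4.2 - 9)/(5 - 9) = 0.806400
L_3(4.2) = (4.2 - 1)/(7 - 1) × (4.2 - 3)/(7 - 3) × (4.2 - 5)/(7 - 5) × (4.2 - 9)/(7 - 9) = -0.153600
L_4(4.2) = (4.2 - 1)/(9 - 1) × (4.2 - 3)/(9 - 3) × (4.2 - 5)/(9 - 5) × (4.2 - 7)/(9 - 7) = 0.022400

P(4.2) = (-11)×L_0(4.2) + (-3)×L_1(4.2) + (-7)×L_2(4.2) + 9×L_3(4.2) + (-4)×L_4(4.2)
P(4.2) = -7.822400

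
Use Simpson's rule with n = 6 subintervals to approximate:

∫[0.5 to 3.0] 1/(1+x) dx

f(x) = 1/(1+x)
a = 0.5, b = 3.0, n = 6
h = (b - a)/n = 0.416667

Simpson's rule: (h/3)[f(x₀) + 4f(x₁) + 2f(x₂) + ... + f(xₙ)]

x_0 = 0.5000, f(x_0) = 0.666667, coefficient = 1
x_1 = 0.9167, f(x_1) = 0.521739, coefficient = 4
x_2 = 1.3333, f(x_2) = 0.428571, coefficient = 2
x_3 = 1.7500, f(x_3) = 0.363636, coefficient = 4
x_4 = 2.1667, f(x_4) = 0.315789, coefficient = 2
x_5 = 2.5833, f(x_5) = 0.279070, coefficient = 4
x_6 = 3.0000, f(x_6) = 0.250000, coefficient = 1

I ≈ (0.416667/3) × 7.063170 = 0.980996
Exact value: 0.980829
Error: 0.000167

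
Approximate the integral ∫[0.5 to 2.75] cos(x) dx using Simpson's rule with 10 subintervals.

f(x) = cos(x)
a = 0.5, b = 2.75, n = 10
h = (b - a)/n = 0.225000

Simpson's rule: (h/3)[f(x₀) + 4f(x₁) + 2f(x₂) + ... + f(xₙ)]

x_0 = 0.5000, f(x_0) = 0.877583, coefficient = 1
x_1 = 0.7250, f(x_1) = 0.748499, coefficient = 4
x_2 = 0.9500, f(x_2) = 0.581683, coefficient = 2
x_3 = 1.1750, f(x_3) = 0.385543, coefficient = 4
x_4 = 1.4000, f(x_4) = 0.169967, coefficient = 2
x_5 = 1.6250, f(x_5) = -0.054177, coefficient = 4
x_6 = 1.8500, f(x_6) = -0.275590, coefficient = 2
x_7 = 2.0750, f(x_7) = -0.483110, coefficient = 4
x_8 = 2.3000, f(x_8) = -0.666276, coefficient = 2
x_9 = 2.5250, f(x_9) = -0.815854, coefficient = 4
x_10 = 2.7500, f(x_10) = -0.924302, coefficient = 1

I ≈ (0.225000/3) × -1.303546 = -0.097766
Exact value: -0.097765
Error: 0.000001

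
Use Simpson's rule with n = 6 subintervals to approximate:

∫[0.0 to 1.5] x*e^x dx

f(x) = x*e^x
a = 0.0, b = 1.5, n = 6
h = (b - a)/n = 0.250000

Simpson's rule: (h/3)[f(x₀) + 4f(x₁) + 2f(x₂) + ... + f(xₙ)]

x_0 = 0.0000, f(x_0) = 0.000000, coefficient = 1
x_1 = 0.2500, f(x_1) = 0.321006, coefficient = 4
x_2 = 0.5000, f(x_2) = 0.824361, coefficient = 2
x_3 = 0.7500, f(x_3) = 1.587750, coefficient = 4
x_4 = 1.0000, f(x_4) = 2.718282, coefficient = 2
x_5 = 1.2500, f(x_5) = 4.362929, coefficient = 4
x_6 = 1.5000, f(x_6) = 6.722534, coefficient = 1

I ≈ (0.250000/3) × 38.894559 = 3.241213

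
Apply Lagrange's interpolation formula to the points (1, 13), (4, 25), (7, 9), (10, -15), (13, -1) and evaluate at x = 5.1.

Lagrange interpolation formula:
P(x) = Σ yᵢ × Lᵢ(x)
where Lᵢ(x) = Π_{j≠i} (x - xⱼ)/(xᵢ - xⱼ)

L_0(5.1) = (5.1 - 4)/(1 - 4) × (5.1 - 7)/(1 - 7) × (5.1 - 10)/(1 - 10) × (5.1 - 13)/(1 - 13) = -0.041617
L_1(5.1) = (5.1 - 1)/(4 - 1) × (5.1 - 7)/(4 - 7) × (5.1 - 10)/(4 - 10) × (5.1 - 13)/(4 - 13) = 0.620475
L_2(5.1) = (5.1 - 1)/(7 - 1) × (5.1 - 4)/(7 - 4) × (5.1 - 10)/(7 - 10) × (5.1 - 13)/(7 - 13) = 0.538834
L_3(5.1) = (5.1 - 1)/(10 - 1) × (5.1 - 4)/(10 - 4) × (5.1 - 7)/(10 - 7) × (5.1 - 13)/(10 - 13) = -0.139290
L_4(5.1) = (5.1 - 1)/(13 - 1) × (5.1 - 4)/(13 - 4) × (5.1 - 7)/(13 - 7) × (5.1 - 10)/(13 - 10) = 0.021599

P(5.1) = 13×L_0(5.1) + 25×L_1(5.1) + 9×L_2(5.1) + (-15)×L_3(5.1) + (-1)×L_4(5.1)
P(5.1) = 21.888112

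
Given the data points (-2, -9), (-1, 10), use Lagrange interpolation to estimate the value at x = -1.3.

Lagrange interpolation formula:
P(x) = Σ yᵢ × Lᵢ(x)
where Lᵢ(x) = Π_{j≠i} (x - xⱼ)/(xᵢ - xⱼ)

L_0(-1.3) = (-1.3 - (-1))/(-2 - (-1)) = 0.300000
L_1(-1.3) = (-1.3 - (-2))/(-1 - (-2)) = 0.700000

P(-1.3) = (-9)×L_0(-1.3) + 10×L_1(-1.3)
P(-1.3) = 4.300000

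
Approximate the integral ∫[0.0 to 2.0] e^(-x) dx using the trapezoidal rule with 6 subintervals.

f(x) = e^(-x)
a = 0.0, b = 2.0, n = 6
h = (b - a)/n = 0.333333

Trapezoidal rule: (h/2)[f(x₀) + 2f(x₁) + 2f(x₂) + ... + f(xₙ)]

x_0 = 0.0000, f(x_0) = 1.000000, coefficient = 1
x_1 = 0.3333, f(x_1) = 0.716531, coefficient = 2
x_2 = 0.6667, f(x_2) = 0.513417, coefficient = 2
x_3 = 1.0000, f(x_3) = 0.367879, coefficient = 2
x_4 = 1.3333, f(x_4) = 0.263597, coefficient = 2
x_5 = 1.6667, f(x_5) = 0.188876, coefficient = 2
x_6 = 2.0000, f(x_6) = 0.135335, coefficient = 1

I ≈ (0.333333/2) × 5.235937 = 0.872656
Exact value: 0.864665
Error: 0.007991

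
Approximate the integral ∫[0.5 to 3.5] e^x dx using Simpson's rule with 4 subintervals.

f(x) = e^x
a = 0.5, b = 3.5, n = 4
h = (b - a)/n = 0.750000

Simpson's rule: (h/3)[f(x₀) + 4f(x₁) + 2f(x₂) + ... + f(xₙ)]

x_0 = 0.5000, f(x_0) = 1.648721, coefficient = 1
x_1 = 1.2500, f(x_1) = 3.490343, coefficient = 4
x_2 = 2.0000, f(x_2) = 7.389056, coefficient = 2
x_3 = 2.7500, f(x_3) = 15.642632, coefficient = 4
x_4 = 3.5000, f(x_4) = 33.115452, coefficient = 1

I ≈ (0.750000/3) × 126.074185 = 31.518546
Exact value: 31.466731
Error: 0.051816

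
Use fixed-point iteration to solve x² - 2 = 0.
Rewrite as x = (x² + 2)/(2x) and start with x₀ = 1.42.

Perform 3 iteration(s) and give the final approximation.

Equation: x² - 2 = 0
Fixed-point form: x = (x² + 2)/(2x)
x₀ = 1.42

x_1 = g(1.420000) = 1.414225
x_2 = g(1.414225) = 1.414214
x_3 = g(1.414214) = 1.414214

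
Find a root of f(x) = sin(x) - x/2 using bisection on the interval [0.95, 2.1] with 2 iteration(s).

f(x) = sin(x) - x/2
Initial interval: [0.95, 2.1]

Iteration 1:
  c_1 = (0.950000 + 2.100000)/2 = 1.525000
  f(c_1) = f(1.525000) = 0.236452
  f(a) × f(c) ≥ 0, new interval: [1.525000, 2.100000]
Iteration 2:
  c_2 = (1.525000 + 2.100000)/2 = 1.812500
  f(c_2) = f(1.812500) = 0.064682
  f(a) × f(c) ≥ 0, new interval: [1.812500, 2.100000]

After 2 iteration(s), the approximation is c_2 = 1.812500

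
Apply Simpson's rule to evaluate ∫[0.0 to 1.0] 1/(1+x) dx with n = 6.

f(x) = 1/(1+x)
a = 0.0, b = 1.0, n = 6
h = (b - a)/n = 0.166667

Simpson's rule: (h/3)[f(x₀) + 4f(x₁) + 2f(x₂) + ... + f(xₙ)]

x_0 = 0.0000, f(x_0) = 1.000000, coefficient = 1
x_1 = 0.1667, f(x_1) = 0.857143, coefficient = 4
x_2 = 0.3333, f(x_2) = 0.750000, coefficient = 2
x_3 = 0.5000, f(x_3) = 0.666667, coefficient = 4
x_4 = 0.6667, f(x_4) = 0.600000, coefficient = 2
x_5 = 0.8333, f(x_5) = 0.545455, coefficient = 4
x_6 = 1.0000, f(x_6) = 0.500000, coefficient = 1

I ≈ (0.166667/3) × 12.477056 = 0.693170
Exact value: 0.693147
Error: 0.000023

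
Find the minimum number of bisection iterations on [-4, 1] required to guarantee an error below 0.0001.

We need (b-a)/2^n ≤ 0.0001
(1 - (-4))/2^n ≤ 0.0001
5/2^n ≤ 0.0001
2^n ≥ 50000
n ≥ log₂(50000) = 15.61
n ≥ 16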